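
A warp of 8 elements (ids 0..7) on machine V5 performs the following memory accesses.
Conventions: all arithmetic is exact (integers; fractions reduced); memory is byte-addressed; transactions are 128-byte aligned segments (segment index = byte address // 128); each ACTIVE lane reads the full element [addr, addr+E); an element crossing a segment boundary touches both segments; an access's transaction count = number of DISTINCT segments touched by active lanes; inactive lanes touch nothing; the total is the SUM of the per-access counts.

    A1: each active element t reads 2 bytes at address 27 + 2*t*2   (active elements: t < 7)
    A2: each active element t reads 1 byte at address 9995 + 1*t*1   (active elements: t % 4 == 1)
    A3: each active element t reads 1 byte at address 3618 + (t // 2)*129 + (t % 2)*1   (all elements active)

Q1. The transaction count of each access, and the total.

A1: 1 transaction
A2: 1 transaction
A3: 4 transactions

Answer: 1,1,4; total 6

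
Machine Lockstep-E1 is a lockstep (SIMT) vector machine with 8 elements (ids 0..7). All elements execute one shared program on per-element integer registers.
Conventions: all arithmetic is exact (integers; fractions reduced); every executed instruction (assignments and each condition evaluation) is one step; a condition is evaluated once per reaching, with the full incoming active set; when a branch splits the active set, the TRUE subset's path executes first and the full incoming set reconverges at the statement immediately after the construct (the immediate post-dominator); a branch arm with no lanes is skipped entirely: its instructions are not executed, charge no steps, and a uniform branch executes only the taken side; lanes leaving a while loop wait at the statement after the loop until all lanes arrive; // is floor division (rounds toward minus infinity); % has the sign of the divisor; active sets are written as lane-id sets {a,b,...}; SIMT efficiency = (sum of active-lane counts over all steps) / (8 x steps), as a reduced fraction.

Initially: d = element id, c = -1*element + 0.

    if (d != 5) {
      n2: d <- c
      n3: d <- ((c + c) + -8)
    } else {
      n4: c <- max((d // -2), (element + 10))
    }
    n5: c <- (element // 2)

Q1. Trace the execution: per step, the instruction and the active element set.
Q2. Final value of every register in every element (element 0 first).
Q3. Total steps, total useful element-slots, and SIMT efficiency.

step 0: eval (d != 5)                {0,1,2,3,4,5,6,7}
step 1: d <- c                       {0,1,2,3,4,6,7}
step 2: d <- ((c + c) + -8)          {0,1,2,3,4,6,7}
step 3: c <- max((d // -2), (element + 10)) {5}
step 4: c <- (element // 2)          {0,1,2,3,4,5,6,7}

Answer: 5 steps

d: -8,-10,-12,-14,-16,5,-20,-22
c: 0,0,1,1,2,2,3,3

steps = 5; useful = 31; efficiency = 31/40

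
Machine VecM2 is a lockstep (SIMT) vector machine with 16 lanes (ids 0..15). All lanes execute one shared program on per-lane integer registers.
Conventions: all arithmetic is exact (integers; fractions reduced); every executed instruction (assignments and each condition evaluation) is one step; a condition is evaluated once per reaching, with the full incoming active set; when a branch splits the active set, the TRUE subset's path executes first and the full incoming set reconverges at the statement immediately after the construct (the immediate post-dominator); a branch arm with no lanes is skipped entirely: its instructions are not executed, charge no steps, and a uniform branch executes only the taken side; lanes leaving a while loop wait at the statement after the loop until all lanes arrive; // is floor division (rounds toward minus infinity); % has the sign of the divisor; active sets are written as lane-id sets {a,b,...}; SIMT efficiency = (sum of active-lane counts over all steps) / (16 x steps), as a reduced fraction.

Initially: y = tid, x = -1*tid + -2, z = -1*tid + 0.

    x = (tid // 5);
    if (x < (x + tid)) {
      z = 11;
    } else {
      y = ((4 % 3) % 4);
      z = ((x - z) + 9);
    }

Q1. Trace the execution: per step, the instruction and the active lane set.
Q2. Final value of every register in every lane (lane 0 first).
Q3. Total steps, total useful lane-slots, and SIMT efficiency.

step 0: x <- (tid // 5)              {0,1,2,3,4,5,6,7,8,9,10,11,12,13,14,15}
step 1: eval (x < (x + tid))         {0,1,2,3,4,5,6,7,8,9,10,11,12,13,14,15}
step 2: z <- 11                      {1,2,3,4,5,6,7,8,9,10,11,12,13,14,15}
step 3: y <- ((4 % 3) % 4)           {0}
step 4: z <- ((x - z) + 9)           {0}

Answer: 5 steps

y: 1,1,2,3,4,5,6,7,8,9,10,11,12,13,14,15
x: 0,0,0,0,0,1,1,1,1,1,2,2,2,2,2,3
z: 9,11,11,11,11,11,11,11,11,11,11,11,11,11,11,11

steps = 5; useful = 49; efficiency = 49/80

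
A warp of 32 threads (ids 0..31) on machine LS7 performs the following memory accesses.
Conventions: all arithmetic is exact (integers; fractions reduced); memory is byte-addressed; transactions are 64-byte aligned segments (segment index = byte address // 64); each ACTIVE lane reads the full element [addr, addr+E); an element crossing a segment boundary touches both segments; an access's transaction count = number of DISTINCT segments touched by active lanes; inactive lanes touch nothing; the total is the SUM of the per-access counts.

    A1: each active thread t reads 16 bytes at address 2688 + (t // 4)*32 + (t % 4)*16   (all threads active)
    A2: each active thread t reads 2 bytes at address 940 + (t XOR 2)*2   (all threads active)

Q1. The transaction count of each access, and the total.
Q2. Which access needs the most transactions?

A1: 5 transactions
A2: 2 transactions

Answer: 5,2; total 7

Answer: A1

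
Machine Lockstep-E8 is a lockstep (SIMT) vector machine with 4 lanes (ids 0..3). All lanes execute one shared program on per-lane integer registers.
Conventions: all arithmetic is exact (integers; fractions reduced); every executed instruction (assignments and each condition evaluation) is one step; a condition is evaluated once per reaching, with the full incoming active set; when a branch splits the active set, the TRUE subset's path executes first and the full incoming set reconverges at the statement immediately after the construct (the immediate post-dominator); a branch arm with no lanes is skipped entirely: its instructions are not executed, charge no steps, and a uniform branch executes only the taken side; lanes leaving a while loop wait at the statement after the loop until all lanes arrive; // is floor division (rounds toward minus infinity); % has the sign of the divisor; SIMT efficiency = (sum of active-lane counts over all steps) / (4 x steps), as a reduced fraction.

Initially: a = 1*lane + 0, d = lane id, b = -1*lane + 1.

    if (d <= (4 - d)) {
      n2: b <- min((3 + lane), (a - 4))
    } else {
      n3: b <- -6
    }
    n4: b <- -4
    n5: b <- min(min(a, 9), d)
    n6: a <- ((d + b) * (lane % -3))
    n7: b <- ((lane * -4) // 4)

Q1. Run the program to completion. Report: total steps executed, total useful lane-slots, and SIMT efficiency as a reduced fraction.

Answer: 7 steps, 24 useful, 6/7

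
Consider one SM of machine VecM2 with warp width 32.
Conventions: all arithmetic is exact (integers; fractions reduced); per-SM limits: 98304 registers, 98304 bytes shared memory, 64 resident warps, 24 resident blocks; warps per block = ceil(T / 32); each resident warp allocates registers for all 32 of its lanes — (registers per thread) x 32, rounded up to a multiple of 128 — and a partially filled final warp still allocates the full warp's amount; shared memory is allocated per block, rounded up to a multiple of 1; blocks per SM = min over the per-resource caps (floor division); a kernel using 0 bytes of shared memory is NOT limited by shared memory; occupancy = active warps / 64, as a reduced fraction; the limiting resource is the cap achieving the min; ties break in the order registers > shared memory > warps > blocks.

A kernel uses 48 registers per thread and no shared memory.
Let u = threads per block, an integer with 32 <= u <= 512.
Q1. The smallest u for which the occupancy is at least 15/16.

Answer: u = 65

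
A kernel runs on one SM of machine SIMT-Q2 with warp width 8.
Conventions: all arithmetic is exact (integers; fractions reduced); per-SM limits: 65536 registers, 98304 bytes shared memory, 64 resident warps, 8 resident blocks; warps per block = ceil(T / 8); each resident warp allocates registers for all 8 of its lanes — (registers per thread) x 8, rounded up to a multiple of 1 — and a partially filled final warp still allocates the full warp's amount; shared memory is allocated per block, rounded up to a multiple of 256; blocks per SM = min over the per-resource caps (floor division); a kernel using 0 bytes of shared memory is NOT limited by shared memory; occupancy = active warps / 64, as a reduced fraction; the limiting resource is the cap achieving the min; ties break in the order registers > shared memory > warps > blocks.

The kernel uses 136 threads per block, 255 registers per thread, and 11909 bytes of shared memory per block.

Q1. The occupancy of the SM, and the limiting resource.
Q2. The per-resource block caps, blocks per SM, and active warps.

Answer: occupancy 17/64, limited by registers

registers: 1 block
shared memory: 8 blocks
warps: 3 blocks
blocks: 8 blocks

Answer: 1 block, 17 active warps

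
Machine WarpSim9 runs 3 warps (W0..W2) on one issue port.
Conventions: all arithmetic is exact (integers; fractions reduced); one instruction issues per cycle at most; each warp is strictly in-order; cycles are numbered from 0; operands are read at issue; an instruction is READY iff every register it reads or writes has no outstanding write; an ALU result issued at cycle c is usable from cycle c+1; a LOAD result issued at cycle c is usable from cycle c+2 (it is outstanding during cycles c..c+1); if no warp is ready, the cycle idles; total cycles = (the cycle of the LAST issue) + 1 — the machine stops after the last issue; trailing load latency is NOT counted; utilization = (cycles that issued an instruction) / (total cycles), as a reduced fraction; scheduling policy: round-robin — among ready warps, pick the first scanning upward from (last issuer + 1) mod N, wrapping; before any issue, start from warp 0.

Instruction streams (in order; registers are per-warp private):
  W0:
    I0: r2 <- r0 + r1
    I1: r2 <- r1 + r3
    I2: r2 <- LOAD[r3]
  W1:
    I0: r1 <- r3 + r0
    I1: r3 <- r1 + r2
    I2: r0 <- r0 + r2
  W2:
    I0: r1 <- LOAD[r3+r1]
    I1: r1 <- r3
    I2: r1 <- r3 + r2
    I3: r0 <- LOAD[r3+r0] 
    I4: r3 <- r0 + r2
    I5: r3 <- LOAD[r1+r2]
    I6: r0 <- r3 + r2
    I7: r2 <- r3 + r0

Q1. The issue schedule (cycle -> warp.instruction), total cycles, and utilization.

cycle 0: W0.I0
cycle 1: W1.I0
cycle 2: W2.I0
cycle 3: W0.I1
cycle 4: W1.I1
cycle 5: W2.I1
cycle 6: W0.I2
cycle 7: W1.I2
cycle 8: W2.I2
cycle 9: W2.I3
cycle 10: idle
cycle 11: W2.I4
cycle 12: W2.I5
cycle 13: idle
cycle 14: W2.I6
cycle 15: W2.I7

Answer: 16 cycles, utilization 7/8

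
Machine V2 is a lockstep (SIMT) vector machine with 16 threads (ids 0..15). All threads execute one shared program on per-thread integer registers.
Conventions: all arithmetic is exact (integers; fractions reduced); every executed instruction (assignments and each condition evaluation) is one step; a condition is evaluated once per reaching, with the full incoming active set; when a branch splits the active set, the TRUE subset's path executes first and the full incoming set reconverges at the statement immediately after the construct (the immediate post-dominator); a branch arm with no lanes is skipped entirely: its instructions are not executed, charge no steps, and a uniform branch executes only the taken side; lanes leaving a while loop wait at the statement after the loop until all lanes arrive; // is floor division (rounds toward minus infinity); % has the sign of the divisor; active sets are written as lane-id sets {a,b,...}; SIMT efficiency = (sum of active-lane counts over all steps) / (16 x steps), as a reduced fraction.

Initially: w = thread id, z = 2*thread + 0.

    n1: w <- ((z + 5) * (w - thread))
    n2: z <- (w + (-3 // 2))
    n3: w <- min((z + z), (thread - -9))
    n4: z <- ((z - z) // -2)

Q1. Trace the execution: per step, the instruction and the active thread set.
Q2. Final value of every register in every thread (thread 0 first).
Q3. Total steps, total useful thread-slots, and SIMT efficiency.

step 0: w <- ((z + 5) * (w - thread)) {0,1,2,3,4,5,6,7,8,9,10,11,12,13,14,15}
step 1: z <- (w + (-3 // 2))         {0,1,2,3,4,5,6,7,8,9,10,11,12,13,14,15}
step 2: w <- min((z + z), (thread - -9)) {0,1,2,3,4,5,6,7,8,9,10,11,12,13,14,15}
step 3: z <- ((z - z) // -2)         {0,1,2,3,4,5,6,7,8,9,10,11,12,13,14,15}

Answer: 4 steps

w: -4,-4,-4,-4,-4,-4,-4,-4,-4,-4,-4,-4,-4,-4,-4,-4
z: 0,0,0,0,0,0,0,0,0,0,0,0,0,0,0,0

steps = 4; useful = 64; efficiency = 64/64 = 1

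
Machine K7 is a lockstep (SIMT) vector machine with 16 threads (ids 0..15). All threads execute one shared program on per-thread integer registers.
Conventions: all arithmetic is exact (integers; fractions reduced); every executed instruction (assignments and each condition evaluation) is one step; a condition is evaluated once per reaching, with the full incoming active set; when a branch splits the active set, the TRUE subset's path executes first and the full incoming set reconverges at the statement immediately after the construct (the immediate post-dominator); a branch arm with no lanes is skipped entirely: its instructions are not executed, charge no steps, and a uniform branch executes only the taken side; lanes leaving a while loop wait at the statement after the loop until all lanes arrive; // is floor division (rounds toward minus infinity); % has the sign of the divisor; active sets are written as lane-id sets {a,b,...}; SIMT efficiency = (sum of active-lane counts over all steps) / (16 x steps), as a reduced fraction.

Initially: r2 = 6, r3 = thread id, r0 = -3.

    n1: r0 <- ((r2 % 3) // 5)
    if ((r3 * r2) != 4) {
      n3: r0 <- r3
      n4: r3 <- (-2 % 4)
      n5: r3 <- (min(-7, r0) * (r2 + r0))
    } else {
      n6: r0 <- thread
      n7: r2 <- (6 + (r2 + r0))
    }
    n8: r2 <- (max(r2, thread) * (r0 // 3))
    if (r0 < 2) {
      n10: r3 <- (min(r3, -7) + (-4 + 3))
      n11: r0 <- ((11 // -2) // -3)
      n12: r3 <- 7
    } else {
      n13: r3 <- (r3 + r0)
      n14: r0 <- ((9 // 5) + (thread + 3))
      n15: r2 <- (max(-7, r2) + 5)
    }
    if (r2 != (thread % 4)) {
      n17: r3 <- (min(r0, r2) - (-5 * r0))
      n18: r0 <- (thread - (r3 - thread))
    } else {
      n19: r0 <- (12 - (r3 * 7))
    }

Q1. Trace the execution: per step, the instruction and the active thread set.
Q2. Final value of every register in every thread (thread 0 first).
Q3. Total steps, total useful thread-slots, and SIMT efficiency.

step 0: r0 <- ((r2 % 3) // 5)        {0,1,2,3,4,5,6,7,8,9,10,11,12,13,14,15}
step 1: eval ((r3 * r2) != 4)        {0,1,2,3,4,5,6,7,8,9,10,11,12,13,14,15}
step 2: r0 <- r3                     {0,1,2,3,4,5,6,7,8,9,10,11,12,13,14,15}
step 3: r3 <- (-2 % 4)               {0,1,2,3,4,5,6,7,8,9,10,11,12,13,14,15}
step 4: r3 <- (min(-7, r0) * (r2 + r0)) {0,1,2,3,4,5,6,7,8,9,10,11,12,13,14,15}
step 5: r2 <- (max(r2, thread) * (r0 // 3)) {0,1,2,3,4,5,6,7,8,9,10,11,12,13,14,15}
step 6: eval (r0 < 2)                {0,1,2,3,4,5,6,7,8,9,10,11,12,13,14,15}
step 7: r3 <- (min(r3, -7) + (-4 + 3)) {0,1}
step 8: r0 <- ((11 // -2) // -3)     {0,1}
step 9: r3 <- 7                      {0,1}
step 10: r3 <- (r3 + r0)              {2,3,4,5,6,7,8,9,10,11,12,13,14,15}
step 11: r0 <- ((9 // 5) + (thread + 3)) {2,3,4,5,6,7,8,9,10,11,12,13,14,15}
step 12: r2 <- (max(-7, r2) + 5)      {2,3,4,5,6,7,8,9,10,11,12,13,14,15}
step 13: eval (r2 != (thread % 4))    {0,1,2,3,4,5,6,7,8,9,10,11,12,13,14,15}
step 14: r3 <- (min(r0, r2) - (-5 * r0)) {1,2,3,4,5,6,7,8,9,10,11,12,13,14,15}
step 15: r0 <- (thread - (r3 - thread)) {1,2,3,4,5,6,7,8,9,10,11,12,13,14,15}
step 16: r0 <- (12 - (r3 * 7))        {0}

Answer: 17 steps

r2: 0,0,5,11,11,11,17,19,21,32,35,38,53,57,61,80
r3: 7,10,35,42,48,54,60,66,72,78,84,90,96,102,108,114
r0: -37,-8,-31,-36,-40,-44,-48,-52,-56,-60,-64,-68,-72,-76,-80,-84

steps = 17; useful = 207; efficiency = 207/272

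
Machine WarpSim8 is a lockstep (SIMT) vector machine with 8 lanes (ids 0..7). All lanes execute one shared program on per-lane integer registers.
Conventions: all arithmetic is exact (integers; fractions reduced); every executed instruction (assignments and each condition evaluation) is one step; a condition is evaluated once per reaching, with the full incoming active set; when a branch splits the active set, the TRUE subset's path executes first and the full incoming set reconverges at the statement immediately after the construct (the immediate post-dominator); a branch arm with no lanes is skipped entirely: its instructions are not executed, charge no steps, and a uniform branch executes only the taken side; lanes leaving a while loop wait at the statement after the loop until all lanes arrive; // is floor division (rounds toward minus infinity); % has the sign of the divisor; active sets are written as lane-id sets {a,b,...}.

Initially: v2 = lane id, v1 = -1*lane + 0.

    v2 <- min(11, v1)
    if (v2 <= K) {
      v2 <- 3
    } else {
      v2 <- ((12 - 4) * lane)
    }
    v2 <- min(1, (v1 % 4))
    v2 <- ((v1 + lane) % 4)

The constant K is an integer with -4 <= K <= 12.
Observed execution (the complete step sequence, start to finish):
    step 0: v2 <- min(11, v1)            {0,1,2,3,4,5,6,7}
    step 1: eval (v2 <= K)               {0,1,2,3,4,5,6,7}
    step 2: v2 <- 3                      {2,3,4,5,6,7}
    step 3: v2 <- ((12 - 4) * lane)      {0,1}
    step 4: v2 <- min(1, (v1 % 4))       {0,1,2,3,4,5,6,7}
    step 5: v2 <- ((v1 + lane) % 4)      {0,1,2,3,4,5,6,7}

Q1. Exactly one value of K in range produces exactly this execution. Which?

Answer: K = -2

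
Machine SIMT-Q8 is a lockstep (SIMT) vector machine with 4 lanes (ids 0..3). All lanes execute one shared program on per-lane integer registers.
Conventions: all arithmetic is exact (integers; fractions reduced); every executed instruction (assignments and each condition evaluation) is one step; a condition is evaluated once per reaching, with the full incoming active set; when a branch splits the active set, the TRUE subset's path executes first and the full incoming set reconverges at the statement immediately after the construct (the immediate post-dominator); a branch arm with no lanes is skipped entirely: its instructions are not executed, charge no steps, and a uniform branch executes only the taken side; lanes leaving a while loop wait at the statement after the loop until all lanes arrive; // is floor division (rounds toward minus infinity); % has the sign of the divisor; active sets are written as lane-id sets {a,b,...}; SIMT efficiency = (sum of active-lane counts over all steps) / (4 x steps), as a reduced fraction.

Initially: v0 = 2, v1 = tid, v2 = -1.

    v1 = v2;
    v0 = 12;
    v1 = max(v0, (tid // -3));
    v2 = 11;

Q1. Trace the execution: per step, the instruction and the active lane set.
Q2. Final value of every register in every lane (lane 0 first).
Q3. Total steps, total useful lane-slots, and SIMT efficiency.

step 0: v1 <- v2                     {0,1,2,3}
step 1: v0 <- 12                     {0,1,2,3}
step 2: v1 <- max(v0, (tid // -3))   {0,1,2,3}
step 3: v2 <- 11                     {0,1,2,3}

Answer: 4 steps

v0: 12,12,12,12
v1: 12,12,12,12
v2: 11,11,11,11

steps = 4; useful = 16; efficiency = 16/16 = 1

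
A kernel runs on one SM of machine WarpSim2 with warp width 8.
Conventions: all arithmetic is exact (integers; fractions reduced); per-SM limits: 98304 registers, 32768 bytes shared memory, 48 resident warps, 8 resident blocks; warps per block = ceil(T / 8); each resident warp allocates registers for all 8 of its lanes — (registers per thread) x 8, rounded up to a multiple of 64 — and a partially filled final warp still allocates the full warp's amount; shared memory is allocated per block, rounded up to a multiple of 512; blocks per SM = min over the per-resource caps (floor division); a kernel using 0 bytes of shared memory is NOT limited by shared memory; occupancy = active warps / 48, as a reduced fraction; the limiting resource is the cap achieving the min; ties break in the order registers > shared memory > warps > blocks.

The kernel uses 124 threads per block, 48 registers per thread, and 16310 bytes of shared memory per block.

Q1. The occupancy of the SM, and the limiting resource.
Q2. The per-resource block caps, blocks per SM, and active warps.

Answer: occupancy 2/3, limited by shared memory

registers: 16 blocks
shared memory: 2 blocks
warps: 3 blocks
blocks: 8 blocks

Answer: 2 blocks, 32 active warps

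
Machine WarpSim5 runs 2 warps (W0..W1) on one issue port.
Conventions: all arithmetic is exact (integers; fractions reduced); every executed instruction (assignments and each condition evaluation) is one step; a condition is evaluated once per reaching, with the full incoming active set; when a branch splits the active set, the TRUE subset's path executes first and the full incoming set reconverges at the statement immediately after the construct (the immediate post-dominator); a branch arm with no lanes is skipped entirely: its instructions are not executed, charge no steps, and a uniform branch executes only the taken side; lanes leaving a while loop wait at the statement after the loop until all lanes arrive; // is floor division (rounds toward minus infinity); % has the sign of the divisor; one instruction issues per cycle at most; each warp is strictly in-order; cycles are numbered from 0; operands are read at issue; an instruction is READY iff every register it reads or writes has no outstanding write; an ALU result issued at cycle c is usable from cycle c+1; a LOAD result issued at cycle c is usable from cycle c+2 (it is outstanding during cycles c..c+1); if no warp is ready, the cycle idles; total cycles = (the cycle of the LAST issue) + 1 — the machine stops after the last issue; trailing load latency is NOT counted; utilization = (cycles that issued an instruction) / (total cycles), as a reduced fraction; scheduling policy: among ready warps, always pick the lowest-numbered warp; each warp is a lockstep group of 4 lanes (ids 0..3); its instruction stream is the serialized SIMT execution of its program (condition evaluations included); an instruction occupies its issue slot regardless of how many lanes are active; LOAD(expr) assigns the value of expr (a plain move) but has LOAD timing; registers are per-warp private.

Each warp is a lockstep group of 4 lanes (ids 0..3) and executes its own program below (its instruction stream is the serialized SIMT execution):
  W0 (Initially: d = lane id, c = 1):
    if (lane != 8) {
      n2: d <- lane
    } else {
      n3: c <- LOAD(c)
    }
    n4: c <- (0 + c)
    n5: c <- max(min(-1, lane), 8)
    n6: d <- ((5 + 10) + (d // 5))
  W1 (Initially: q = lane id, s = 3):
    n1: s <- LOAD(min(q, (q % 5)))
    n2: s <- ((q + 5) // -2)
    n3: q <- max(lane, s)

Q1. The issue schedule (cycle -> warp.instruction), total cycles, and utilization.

cycle 0: W0.I0
cycle 1: W0.I1
cycle 2: W0.I2
cycle 3: W0.I3
cycle 4: W0.I4
cycle 5: W1.I0
cycle 6: idle
cycle 7: W1.I1
cycle 8: W1.I2

Answer: 9 cycles, utilization 8/9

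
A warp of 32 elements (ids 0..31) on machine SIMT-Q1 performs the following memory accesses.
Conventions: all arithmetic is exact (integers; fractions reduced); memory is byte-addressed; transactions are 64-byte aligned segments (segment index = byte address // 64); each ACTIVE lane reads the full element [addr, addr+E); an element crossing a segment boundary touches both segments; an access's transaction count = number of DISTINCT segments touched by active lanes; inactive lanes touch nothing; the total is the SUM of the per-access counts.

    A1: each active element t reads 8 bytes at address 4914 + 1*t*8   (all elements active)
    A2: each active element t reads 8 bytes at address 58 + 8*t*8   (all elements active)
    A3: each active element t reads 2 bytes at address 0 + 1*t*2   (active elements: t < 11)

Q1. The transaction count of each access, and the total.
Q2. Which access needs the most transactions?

A1: 5 transactions
A2: 33 transactions
A3: 1 transaction

Answer: 5,33,1; total 39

Answer: A2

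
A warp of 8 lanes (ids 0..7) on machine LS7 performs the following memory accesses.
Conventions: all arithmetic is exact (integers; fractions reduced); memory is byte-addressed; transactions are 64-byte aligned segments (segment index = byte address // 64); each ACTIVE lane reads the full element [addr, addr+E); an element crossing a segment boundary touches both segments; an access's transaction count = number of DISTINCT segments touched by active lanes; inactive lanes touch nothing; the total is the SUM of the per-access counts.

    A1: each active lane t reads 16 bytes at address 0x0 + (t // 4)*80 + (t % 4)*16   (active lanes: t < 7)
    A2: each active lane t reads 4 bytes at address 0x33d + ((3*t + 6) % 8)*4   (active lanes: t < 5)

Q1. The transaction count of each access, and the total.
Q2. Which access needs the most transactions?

A1: 2 transactions
A2: 1 transaction

Answer: 2,1; total 3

Answer: A1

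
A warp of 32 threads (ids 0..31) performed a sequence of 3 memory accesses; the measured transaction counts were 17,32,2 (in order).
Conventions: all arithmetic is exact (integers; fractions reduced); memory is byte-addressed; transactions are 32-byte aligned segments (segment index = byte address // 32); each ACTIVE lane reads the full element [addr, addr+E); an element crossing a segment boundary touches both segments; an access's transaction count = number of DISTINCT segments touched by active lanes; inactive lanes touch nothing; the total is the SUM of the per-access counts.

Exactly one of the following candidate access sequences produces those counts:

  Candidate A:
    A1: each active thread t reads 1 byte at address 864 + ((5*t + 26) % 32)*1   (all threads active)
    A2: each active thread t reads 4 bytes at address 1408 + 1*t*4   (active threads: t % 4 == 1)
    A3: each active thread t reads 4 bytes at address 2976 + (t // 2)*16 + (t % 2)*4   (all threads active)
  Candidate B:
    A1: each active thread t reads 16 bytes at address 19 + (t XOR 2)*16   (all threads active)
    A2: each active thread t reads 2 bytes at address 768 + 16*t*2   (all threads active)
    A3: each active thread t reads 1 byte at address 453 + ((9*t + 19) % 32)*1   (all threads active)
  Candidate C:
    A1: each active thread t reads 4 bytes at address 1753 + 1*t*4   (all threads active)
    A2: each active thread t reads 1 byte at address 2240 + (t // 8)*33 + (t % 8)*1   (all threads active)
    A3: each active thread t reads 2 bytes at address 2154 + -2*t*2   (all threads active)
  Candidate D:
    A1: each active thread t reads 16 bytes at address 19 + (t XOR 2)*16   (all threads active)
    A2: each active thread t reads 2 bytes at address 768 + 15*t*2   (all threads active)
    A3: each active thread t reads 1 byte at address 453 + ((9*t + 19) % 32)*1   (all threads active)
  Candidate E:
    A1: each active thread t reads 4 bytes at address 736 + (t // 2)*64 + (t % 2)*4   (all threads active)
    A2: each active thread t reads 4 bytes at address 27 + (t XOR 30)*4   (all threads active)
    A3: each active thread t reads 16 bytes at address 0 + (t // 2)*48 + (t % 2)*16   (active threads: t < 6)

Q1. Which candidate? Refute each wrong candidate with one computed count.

A: A1 gives 1 transaction, not 17
C: A1 gives 5 transactions, not 17
D: A2 gives 30 transactions, not 32
E: A1 gives 16 transactions, not 17
B: all counts match (17,32,2)

Answer: B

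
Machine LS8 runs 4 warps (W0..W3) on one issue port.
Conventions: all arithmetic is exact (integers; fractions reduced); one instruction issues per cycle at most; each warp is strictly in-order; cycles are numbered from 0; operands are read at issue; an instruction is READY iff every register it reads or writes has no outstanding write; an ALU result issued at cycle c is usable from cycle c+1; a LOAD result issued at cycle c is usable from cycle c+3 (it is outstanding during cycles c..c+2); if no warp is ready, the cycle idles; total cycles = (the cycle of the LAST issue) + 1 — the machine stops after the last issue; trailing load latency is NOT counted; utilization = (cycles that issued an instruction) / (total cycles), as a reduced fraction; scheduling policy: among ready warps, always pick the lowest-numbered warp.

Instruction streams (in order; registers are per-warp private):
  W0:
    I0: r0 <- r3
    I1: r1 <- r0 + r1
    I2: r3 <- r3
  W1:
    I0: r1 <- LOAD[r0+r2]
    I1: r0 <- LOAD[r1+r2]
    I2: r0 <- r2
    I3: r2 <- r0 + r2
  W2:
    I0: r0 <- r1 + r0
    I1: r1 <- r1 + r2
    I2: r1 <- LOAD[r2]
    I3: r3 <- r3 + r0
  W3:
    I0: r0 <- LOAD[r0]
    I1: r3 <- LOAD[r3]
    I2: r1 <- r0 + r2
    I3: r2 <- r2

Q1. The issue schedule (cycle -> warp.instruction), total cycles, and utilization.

cycle 0: W0.I0
cycle 1: W0.I1
cycle 2: W0.I2
cycle 3: W1.I0
cycle 4: W2.I0
cycle 5: W2.I1
cycle 6: W1.I1
cycle 7: W2.I2
cycle 8: W2.I3
cycle 9: W1.I2
cycle 10: W1.I3
cycle 11: W3.I0
cycle 12: W3.I1
cycle 13: idle
cycle 14: W3.I2
cycle 15: W3.I3

Answer: 16 cycles, utilization 15/16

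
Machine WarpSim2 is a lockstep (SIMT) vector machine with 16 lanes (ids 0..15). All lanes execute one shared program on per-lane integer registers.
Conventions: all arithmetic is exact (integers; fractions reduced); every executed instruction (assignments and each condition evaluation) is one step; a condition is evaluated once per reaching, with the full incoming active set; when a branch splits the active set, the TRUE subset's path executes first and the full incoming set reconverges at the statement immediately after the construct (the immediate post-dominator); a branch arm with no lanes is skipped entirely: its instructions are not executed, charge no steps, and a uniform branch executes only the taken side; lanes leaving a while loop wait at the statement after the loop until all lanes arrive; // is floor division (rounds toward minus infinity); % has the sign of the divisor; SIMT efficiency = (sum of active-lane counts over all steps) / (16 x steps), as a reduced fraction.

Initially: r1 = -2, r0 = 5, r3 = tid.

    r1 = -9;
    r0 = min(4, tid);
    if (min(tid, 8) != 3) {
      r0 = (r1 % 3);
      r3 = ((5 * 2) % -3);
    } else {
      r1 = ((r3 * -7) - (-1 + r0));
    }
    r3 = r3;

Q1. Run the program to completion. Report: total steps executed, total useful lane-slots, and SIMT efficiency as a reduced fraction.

Answer: 7 steps, 95 useful, 95/112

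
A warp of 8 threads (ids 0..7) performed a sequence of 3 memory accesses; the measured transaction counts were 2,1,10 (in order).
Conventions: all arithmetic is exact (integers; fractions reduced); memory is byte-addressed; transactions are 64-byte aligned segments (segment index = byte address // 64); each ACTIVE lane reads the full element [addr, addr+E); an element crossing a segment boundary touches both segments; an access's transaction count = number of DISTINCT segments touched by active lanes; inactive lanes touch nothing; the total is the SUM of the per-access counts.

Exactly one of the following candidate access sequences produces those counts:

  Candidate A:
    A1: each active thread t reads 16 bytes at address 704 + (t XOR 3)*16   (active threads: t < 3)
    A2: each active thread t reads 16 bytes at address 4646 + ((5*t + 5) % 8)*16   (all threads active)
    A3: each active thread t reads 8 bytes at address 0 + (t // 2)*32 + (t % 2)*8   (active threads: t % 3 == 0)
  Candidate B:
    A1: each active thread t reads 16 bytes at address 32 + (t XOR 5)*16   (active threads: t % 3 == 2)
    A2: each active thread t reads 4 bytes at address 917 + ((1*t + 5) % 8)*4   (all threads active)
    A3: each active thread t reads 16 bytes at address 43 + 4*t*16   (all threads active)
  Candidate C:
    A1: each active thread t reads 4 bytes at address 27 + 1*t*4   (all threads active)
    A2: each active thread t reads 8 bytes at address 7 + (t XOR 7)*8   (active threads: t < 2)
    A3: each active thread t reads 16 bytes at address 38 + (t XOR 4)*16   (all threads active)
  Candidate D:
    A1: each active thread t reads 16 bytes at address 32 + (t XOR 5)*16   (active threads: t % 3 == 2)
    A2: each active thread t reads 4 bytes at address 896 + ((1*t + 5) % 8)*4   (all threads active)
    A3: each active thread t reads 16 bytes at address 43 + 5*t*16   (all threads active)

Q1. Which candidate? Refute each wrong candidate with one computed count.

A: A1 gives 1 transaction, not 2
B: A3 gives 8 transactions, not 10
C: A1 gives 1 transaction, not 2
D: all counts match (2,1,10)

Answer: D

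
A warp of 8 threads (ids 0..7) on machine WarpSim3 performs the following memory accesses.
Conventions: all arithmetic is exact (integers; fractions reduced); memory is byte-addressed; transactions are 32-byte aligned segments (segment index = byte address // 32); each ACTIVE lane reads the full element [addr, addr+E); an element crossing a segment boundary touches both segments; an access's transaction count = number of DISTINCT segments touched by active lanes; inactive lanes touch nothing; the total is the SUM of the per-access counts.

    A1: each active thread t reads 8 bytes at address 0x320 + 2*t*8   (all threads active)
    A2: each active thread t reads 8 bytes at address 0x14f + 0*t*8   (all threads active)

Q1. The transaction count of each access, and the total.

A1: 4 transactions
A2: 1 transaction

Answer: 4,1; total 5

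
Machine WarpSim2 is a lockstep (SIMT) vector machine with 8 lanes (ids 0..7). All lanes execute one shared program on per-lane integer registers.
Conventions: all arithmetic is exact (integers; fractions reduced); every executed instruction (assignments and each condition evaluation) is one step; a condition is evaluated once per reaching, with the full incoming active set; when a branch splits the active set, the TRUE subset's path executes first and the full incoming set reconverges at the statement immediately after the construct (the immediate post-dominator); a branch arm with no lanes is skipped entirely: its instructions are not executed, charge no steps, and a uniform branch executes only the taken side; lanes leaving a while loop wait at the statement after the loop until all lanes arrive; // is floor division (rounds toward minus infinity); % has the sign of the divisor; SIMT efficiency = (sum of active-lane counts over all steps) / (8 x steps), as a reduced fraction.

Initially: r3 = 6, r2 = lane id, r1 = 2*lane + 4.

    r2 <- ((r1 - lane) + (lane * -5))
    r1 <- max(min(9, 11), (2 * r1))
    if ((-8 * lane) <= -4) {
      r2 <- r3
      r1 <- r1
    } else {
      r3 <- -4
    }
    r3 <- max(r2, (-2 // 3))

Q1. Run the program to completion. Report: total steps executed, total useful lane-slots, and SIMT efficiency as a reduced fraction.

Answer: 7 steps, 47 useful, 47/56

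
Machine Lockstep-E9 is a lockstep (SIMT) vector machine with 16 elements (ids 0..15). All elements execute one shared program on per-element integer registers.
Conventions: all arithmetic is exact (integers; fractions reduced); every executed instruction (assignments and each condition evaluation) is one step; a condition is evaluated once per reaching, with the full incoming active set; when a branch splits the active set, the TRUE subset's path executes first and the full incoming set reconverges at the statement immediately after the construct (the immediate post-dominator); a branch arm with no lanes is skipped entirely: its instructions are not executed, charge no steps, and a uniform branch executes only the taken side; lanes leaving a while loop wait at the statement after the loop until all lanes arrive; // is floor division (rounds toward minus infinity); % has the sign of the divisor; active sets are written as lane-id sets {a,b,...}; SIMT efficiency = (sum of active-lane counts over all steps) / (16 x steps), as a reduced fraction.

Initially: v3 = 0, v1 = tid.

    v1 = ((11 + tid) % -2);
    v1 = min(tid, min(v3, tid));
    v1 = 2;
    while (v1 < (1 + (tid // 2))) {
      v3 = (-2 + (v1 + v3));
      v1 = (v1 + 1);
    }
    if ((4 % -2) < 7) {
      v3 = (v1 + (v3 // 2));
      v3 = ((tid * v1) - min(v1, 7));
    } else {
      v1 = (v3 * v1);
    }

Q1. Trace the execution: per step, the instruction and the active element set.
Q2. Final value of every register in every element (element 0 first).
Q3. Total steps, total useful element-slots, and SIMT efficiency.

step 0: v1 <- ((11 + tid) % -2)      {0,1,2,3,4,5,6,7,8,9,10,11,12,13,14,15}
step 1: v1 <- min(tid, min(v3, tid)) {0,1,2,3,4,5,6,7,8,9,10,11,12,13,14,15}
step 2: v1 <- 2                      {0,1,2,3,4,5,6,7,8,9,10,11,12,13,14,15}
step 3: eval (v1 < (1 + (tid // 2))) {0,1,2,3,4,5,6,7,8,9,10,11,12,13,14,15}
step 4: v3 <- (-2 + (v1 + v3))       {4,5,6,7,8,9,10,11,12,13,14,15}
step 5: v1 <- (v1 + 1)               {4,5,6,7,8,9,10,11,12,13,14,15}
step 6: eval (v1 < (1 + (tid // 2))) {4,5,6,7,8,9,10,11,12,13,14,15}
step 7: v3 <- (-2 + (v1 + v3))       {6,7,8,9,10,11,12,13,14,15}
step 8: v1 <- (v1 + 1)               {6,7,8,9,10,11,12,13,14,15}
step 9: eval (v1 < (1 + (tid // 2))) {6,7,8,9,10,11,12,13,14,15}
step 10: v3 <- (-2 + (v1 + v3))       {8,9,10,11,12,13,14,15}
step 11: v1 <- (v1 + 1)               {8,9,10,11,12,13,14,15}
step 12: eval (v1 < (1 + (tid // 2))) {8,9,10,11,12,13,14,15}
step 13: v3 <- (-2 + (v1 + v3))       {10,11,12,13,14,15}
step 14: v1 <- (v1 + 1)               {10,11,12,13,14,15}
step 15: eval (v1 < (1 + (tid // 2))) {10,11,12,13,14,15}
step 16: v3 <- (-2 + (v1 + v3))       {12,13,14,15}
step 17: v1 <- (v1 + 1)               {12,13,14,15}
step 18: eval (v1 < (1 + (tid // 2))) {12,13,14,15}
step 19: v3 <- (-2 + (v1 + v3))       {14,15}
step 20: v1 <- (v1 + 1)               {14,15}
step 21: eval (v1 < (1 + (tid // 2))) {14,15}
step 22: eval ((4 % -2) < 7)          {0,1,2,3,4,5,6,7,8,9,10,11,12,13,14,15}
step 23: v3 <- (v1 + (v3 // 2))       {0,1,2,3,4,5,6,7,8,9,10,11,12,13,14,15}
step 24: v3 <- ((tid * v1) - min(v1, 7)) {0,1,2,3,4,5,6,7,8,9,10,11,12,13,14,15}

Answer: 25 steps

v3: -2,0,2,4,9,12,20,24,35,40,54,60,77,84,105,113
v1: 2,2,2,2,3,3,4,4,5,5,6,6,7,7,8,8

steps = 25; useful = 238; efficiency = 238/400 = 119/200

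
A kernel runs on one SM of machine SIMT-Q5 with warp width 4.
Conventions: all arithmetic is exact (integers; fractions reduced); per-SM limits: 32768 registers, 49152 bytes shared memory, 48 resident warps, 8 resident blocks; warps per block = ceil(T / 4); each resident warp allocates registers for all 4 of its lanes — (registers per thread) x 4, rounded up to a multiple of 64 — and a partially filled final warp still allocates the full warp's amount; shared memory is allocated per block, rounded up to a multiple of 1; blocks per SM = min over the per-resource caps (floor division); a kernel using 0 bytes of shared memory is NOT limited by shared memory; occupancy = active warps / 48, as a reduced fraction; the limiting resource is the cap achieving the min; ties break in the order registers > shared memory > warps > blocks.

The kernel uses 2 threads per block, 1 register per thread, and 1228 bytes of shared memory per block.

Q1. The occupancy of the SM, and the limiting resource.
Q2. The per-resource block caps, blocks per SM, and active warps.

Answer: occupancy 1/6, limited by blocks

registers: 512 blocks
shared memory: 40 blocks
warps: 48 blocks
blocks: 8 blocks

Answer: 8 blocks, 8 active warps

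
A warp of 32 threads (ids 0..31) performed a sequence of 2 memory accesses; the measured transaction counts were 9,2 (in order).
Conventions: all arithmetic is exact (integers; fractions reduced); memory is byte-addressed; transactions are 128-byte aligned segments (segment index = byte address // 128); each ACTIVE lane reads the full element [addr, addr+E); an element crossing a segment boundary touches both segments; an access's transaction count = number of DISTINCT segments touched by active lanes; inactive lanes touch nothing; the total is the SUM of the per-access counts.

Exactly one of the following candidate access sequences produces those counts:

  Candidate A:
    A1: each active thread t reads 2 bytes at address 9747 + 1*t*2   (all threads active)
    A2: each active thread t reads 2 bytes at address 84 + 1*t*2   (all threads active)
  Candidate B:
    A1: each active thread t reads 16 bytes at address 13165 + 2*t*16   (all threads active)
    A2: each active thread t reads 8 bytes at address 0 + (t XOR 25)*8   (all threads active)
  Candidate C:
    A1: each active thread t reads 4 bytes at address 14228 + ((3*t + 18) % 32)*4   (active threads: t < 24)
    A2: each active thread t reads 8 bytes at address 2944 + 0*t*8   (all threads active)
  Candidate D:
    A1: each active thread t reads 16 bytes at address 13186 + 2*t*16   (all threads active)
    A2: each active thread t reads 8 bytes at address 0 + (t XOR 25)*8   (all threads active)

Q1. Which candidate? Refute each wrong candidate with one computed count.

A: A1 gives 1 transaction, not 9
C: A1 gives 2 transactions, not 9
D: A1 gives 8 transactions, not 9
B: all counts match (9,2)

Answer: B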